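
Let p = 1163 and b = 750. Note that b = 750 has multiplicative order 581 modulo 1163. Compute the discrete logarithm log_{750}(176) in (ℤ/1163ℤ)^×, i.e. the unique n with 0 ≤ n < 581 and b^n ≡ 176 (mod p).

27

Successive powers of 750 modulo 1163:
  750^0=1  750^1=750  750^2=771  750^3=239  750^4=148  750^5=515
  750^6=134  750^7=482  750^8=970  750^9=625  750^10=61  750^11=393
  750^12=511  750^13=623  750^14=887  750^15=14  750^16=33  750^17=327
  750^18=1020  750^19=909  750^20=232  750^21=713  750^22=933  750^23=787
  750^24=609  750^25=854  750^26=850  750^27=176
So 750^27 ≡ 176 (mod 1163), giving n = 27.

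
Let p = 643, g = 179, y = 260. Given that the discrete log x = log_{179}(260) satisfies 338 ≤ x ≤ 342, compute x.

340

Compute 179^338 mod 643 = 92, then multiply by 179 repeatedly:
  179^338=92  179^339=393  179^340=260
Found 260 at exponent 340.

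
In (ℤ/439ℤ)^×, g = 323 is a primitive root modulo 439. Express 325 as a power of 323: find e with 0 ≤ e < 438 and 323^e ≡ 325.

122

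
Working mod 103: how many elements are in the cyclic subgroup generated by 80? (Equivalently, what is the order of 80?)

34

The order of 80 must divide p − 1 = 102 = 2 · 3 · 17.
Divisors: 1, 2, 3, 6, 17, 34, 51, 102.
Check each in increasing order: 80^1 ≡ 80;  80^2 ≡ 14;  80^3 ≡ 90;  80^6 ≡ 66;  80^17 ≡ 102;  80^34 ≡ 1.
Smallest exponent giving 1 is 34.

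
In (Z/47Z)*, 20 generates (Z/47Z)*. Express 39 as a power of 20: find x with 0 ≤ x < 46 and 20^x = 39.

17

Baby-step giant-step with m = ceil(sqrt(46)) = 7.
Baby table (20^j mod 47 for j=0..6):
  0:1  1:20  2:24  3:10  4:12  5:5  6:6
Giant step factor: 20^(-7) ≡ 38 (mod 47).
Scan 39·38^i mod 47 for i = 0, 1, …:
  i=0: 39   i=1: 25   i=2: 10
Match at i=2, j=3: x = 2·7 + 3 = 17.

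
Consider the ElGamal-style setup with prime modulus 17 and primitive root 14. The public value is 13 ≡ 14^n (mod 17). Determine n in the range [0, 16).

Successive powers of 14 modulo 17:
  14^0=1  14^1=14  14^2=9  14^3=7  14^4=13
So 14^4 ≡ 13 (mod 17), giving n = 4.

4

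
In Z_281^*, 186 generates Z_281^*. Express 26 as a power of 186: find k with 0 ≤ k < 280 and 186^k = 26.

199

Baby-step giant-step with m = ceil(sqrt(280)) = 17.
Baby table (186^j mod 281 for j=0..16):
  0:1  1:186  2:33  3:237  4:246  5:234  6:250  7:135
  8:101  9:240  10:242  11:52  12:118  13:30  14:241  15:147
  16:85
Giant step factor: 186^(-17) ≡ 19 (mod 281).
Scan 26·19^i mod 281 for i = 0, 1, …:
  i=0: 26   i=1: 213   i=2: 113   i=3: 180
  i=4: 48   i=5: 69   i=6: 187   i=7: 181
  i=8: 67   i=9: 149   i=10: 21   i=11: 118
Match at i=11, j=12: k = 11·17 + 12 = 199.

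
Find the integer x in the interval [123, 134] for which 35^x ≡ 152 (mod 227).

123

Compute 35^123 mod 227 = 152, then multiply by 35 repeatedly:
  35^123=152
Found 152 at exponent 123.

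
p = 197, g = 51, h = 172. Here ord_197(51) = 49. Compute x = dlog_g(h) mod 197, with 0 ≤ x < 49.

6

Successive powers of 51 modulo 197:
  51^0=1  51^1=51  51^2=40  51^3=70  51^4=24  51^5=42
  51^6=172
So 51^6 ≡ 172 (mod 197), giving x = 6.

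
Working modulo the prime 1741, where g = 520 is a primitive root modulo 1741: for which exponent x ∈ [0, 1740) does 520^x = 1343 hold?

Baby-step giant-step with m = ceil(sqrt(1740)) = 42.
Baby table (520^j mod 1741 for j=0..41):
  0:1  1:520  2:545  3:1358  4:1055  5:185  6:445  7:1588
  8:526  9:183  10:1146  11:498  12:1292  13:1555  14:776  15:1349
  16:1598  17:503  18:410  19:798  20:602  21:1401  22:782  23:987
  24:1386  25:1687  26:1517  27:167  28:1531  29:483  30:456  31:344
  32:1298  33:1193  34:564  35:792  36:964  37:1613  38:1339  39:1621
  40:276  41:758
Giant step factor: 520^(-42) ≡ 725 (mod 1741).
Scan 1343·725^i mod 1741 for i = 0, 1, …:
  i=0: 1343   i=1: 456
Match at i=1, j=30: x = 1·42 + 30 = 72.

72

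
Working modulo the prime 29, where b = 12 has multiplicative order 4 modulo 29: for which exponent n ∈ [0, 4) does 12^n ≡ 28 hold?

2

Successive powers of 12 modulo 29:
  12^0=1  12^1=12  12^2=28
So 12^2 ≡ 28 (mod 29), giving n = 2.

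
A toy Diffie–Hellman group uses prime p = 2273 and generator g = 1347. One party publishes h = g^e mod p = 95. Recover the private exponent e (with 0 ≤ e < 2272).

Baby-step giant-step with m = ceil(sqrt(2272)) = 48.
Baby table (1347^j mod 2273 for j=0..47):
  0:1  1:1347  2:555  3:2041  4:1170  5:801  6:1545  7:1320
  8:554  9:694  10:615  11:1033  12:375  13:519  14:1282  15:1647
  16:61  17:339  18:2033  19:1759  20:907  21:1128  22:1052  23:965
  24:1972  25:1420  26:1147  27:1642  28:145  29:2110  30:920  31:455
  32:1448  33:222  34:1271  35:468  36:775  37:618  38:528  39:2040
  40:2096  41:246  42:1777  43:150  44:2026  45:1422  46:1568  47:479
Giant step factor: 1347^(-48) ≡ 57 (mod 2273).
Scan 95·57^i mod 2273 for i = 0, 1, …:
  i=0: 95   i=1: 869   i=2: 1800   i=3: 315
  i=4: 2044   i=5: 585   i=6: 1523   i=7: 437
  i=8: 2179   i=9: 1461     …   i=40: 568
  i=41: 554
Match at i=41, j=8: e = 41·48 + 8 = 1976.

1976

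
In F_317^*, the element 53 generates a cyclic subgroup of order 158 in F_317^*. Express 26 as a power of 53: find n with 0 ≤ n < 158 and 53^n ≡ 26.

31

Baby-step giant-step with m = ceil(sqrt(158)) = 13.
Baby table (53^j mod 317 for j=0..12):
  0:1  1:53  2:273  3:204  4:34  5:217  6:89  7:279
  8:205  9:87  10:173  11:293  12:313
Giant step factor: 53^(-13) ≡ 157 (mod 317).
Scan 26·157^i mod 317 for i = 0, 1, …:
  i=0: 26   i=1: 278   i=2: 217
Match at i=2, j=5: n = 2·13 + 5 = 31.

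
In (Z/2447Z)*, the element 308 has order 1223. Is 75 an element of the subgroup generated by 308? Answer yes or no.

75 ∈ ⟨308⟩ iff 75^1223 ≡ 1 (mod 2447), since |⟨308⟩| = 1223.
75^1223 mod 2447 = 1.
Since 1 = 1, 75 lies in the subgroup.

yes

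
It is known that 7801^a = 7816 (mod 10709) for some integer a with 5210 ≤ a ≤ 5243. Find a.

Compute 7801^5210 mod 10709 = 10101, then multiply by 7801 repeatedly:
  7801^5210=10101  7801^5211=1079  7801^5212=5  7801^5213=6878  7801^5214=3188
  7801^5215=3290  7801^5216=6526  7801^5217=9449  7801^5218=1602  7801^5219=10508
  7801^5220=6222  7801^5221=4634  7801^5222=6959  7801^5223=3238  7801^5224=7816
Found 7816 at exponent 5224.

5224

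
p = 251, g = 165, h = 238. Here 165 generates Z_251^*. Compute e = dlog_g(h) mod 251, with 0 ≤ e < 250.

101

Baby-step giant-step with m = ceil(sqrt(250)) = 16.
Baby table (165^j mod 251 for j=0..15):
  0:1  1:165  2:117  3:229  4:135  5:187  6:233  7:42
  8:153  9:145  10:80  11:148  12:73  13:248  14:7  15:151
Giant step factor: 165^(-16) ≡ 232 (mod 251).
Scan 238·232^i mod 251 for i = 0, 1, …:
  i=0: 238   i=1: 247   i=2: 76   i=3: 62
  i=4: 77   i=5: 43   i=6: 187
Match at i=6, j=5: e = 6·16 + 5 = 101.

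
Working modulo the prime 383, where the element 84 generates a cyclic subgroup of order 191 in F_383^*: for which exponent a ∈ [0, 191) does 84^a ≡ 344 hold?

133

Baby-step giant-step with m = ceil(sqrt(191)) = 14.
Baby table (84^j mod 383 for j=0..13):
  0:1  1:84  2:162  3:203  4:200  5:331  6:228  7:2
  8:168  9:324  10:23  11:17  12:279  13:73
Giant step factor: 84^(-14) ≡ 96 (mod 383).
Scan 344·96^i mod 383 for i = 0, 1, …:
  i=0: 344   i=1: 86   i=2: 213   i=3: 149
  i=4: 133   i=5: 129   i=6: 128   i=7: 32
  i=8: 8   i=9: 2
Match at i=9, j=7: a = 9·14 + 7 = 133.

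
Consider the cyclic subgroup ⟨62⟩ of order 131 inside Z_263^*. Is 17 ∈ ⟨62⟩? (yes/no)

17 ∈ ⟨62⟩ iff 17^131 ≡ 1 (mod 263), since |⟨62⟩| = 131.
17^131 mod 263 = 1.
Since 1 = 1, 17 lies in the subgroup.

yes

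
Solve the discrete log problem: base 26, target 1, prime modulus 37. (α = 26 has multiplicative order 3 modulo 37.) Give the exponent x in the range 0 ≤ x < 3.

0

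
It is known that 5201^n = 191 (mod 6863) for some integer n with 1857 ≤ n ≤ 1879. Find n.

Compute 5201^1857 mod 6863 = 3235, then multiply by 5201 repeatedly:
  5201^1857=3235  5201^1858=4022  5201^1859=6861  5201^1860=3324  5201^1861=227
  5201^1862=191
Found 191 at exponent 1862.

1862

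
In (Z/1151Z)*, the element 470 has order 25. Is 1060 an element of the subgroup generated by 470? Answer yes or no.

⟨470⟩ has order 25; its elements mod 1151 are {1, 110, 120, 224, 239, 315, 334, 349, 407, 444, 469, 470, 498, 539, 588, 589, 590, 683, 722, 946, 968, 1032, 1056, 1059, 1060}.
1060 is in this set.

yes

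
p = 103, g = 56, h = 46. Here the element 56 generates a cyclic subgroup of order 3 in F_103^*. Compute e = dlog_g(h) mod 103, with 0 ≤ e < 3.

2

Successive powers of 56 modulo 103:
  56^0=1  56^1=56  56^2=46
So 56^2 ≡ 46 (mod 103), giving e = 2.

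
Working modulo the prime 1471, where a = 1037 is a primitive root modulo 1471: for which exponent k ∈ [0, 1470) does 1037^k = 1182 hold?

Baby-step giant-step with m = ceil(sqrt(1470)) = 39.
Baby table (1037^j mod 1471 for j=0..38):
  0:1  1:1037  2:68  3:1379  4:211  5:1099  6:1109  7:1182
  8:391  9:942  10:110  11:803  12:125  13:177  14:1145  15:268
  16:1368  17:572  18:351  19:650  20:332  21:70  22:511  23:347
  24:915  25:60  26:438  27:1138  28:364  29:892  30:1216  31:345
  32:312  33:1395  34:622  35:716  36:1108  37:145  38:323
Giant step factor: 1037^(-39) ≡ 616 (mod 1471).
Scan 1182·616^i mod 1471 for i = 0, 1, …:
  i=0: 1182
Match at i=0, j=7: k = 0·39 + 7 = 7.

7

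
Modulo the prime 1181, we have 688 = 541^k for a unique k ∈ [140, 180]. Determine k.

167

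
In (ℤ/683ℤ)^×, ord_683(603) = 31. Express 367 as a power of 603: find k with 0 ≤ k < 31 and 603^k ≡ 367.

Successive powers of 603 modulo 683:
  603^0=1  603^1=603  603^2=253  603^3=250  603^4=490  603^5=414
  603^6=347  603^7=243  603^8=367
So 603^8 ≡ 367 (mod 683), giving k = 8.

8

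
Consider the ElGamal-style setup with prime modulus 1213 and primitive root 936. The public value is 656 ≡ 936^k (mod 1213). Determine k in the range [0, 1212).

Baby-step giant-step with m = ceil(sqrt(1212)) = 35.
Baby table (936^j mod 1213 for j=0..34):
  0:1  1:936  2:310  3:253  4:273  5:798  6:933  7:1141
  8:536  9:727  10:1192  11:965  12:768  13:752  14:332  15:224
  16:1028  17:299  18:874  19:502  20:441  21:356  22:854  23:1190
  24:306  25:148  26:246  27:999  28:1054  29:375  30:443  31:1015
  32:261  33:483  34:852
Giant step factor: 936^(-35) ≡ 731 (mod 1213).
Scan 656·731^i mod 1213 for i = 0, 1, …:
  i=0: 656   i=1: 401   i=2: 798
Match at i=2, j=5: k = 2·35 + 5 = 75.

75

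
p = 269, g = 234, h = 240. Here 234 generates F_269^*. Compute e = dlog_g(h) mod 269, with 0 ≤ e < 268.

Baby-step giant-step with m = ceil(sqrt(268)) = 17.
Baby table (234^j mod 269 for j=0..16):
  0:1  1:234  2:149  3:165  4:143  5:106  6:56  7:192
  8:5  9:94  10:207  11:18  12:177  13:261  14:11  15:153
  16:25
Giant step factor: 234^(-17) ≡ 178 (mod 269).
Scan 240·178^i mod 269 for i = 0, 1, …:
  i=0: 240   i=1: 218   i=2: 68   i=3: 268
  i=4: 91   i=5: 58   i=6: 102   i=7: 133
  i=8: 2   i=9: 87   i=10: 153
Match at i=10, j=15: e = 10·17 + 15 = 185.

185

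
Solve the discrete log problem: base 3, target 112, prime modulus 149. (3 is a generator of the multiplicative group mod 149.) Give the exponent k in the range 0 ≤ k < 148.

34

Baby-step giant-step with m = ceil(sqrt(148)) = 13.
Baby table (3^j mod 149 for j=0..12):
  0:1  1:3  2:9  3:27  4:81  5:94  6:133  7:101
  8:5  9:15  10:45  11:135  12:107
Giant step factor: 3^(-13) ≡ 13 (mod 149).
Scan 112·13^i mod 149 for i = 0, 1, …:
  i=0: 112   i=1: 115   i=2: 5
Match at i=2, j=8: k = 2·13 + 8 = 34.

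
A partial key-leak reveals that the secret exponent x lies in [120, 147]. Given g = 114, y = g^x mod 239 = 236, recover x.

137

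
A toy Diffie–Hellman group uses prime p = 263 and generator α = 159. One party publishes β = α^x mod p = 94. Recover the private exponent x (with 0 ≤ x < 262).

137

Baby-step giant-step with m = ceil(sqrt(262)) = 17.
Baby table (159^j mod 263 for j=0..16):
  0:1  1:159  2:33  3:250  4:37  5:97  6:169  7:45
  8:54  9:170  10:204  11:87  12:157  13:241  14:184  15:63
  16:23
Giant step factor: 159^(-17) ≡ 21 (mod 263).
Scan 94·21^i mod 263 for i = 0, 1, …:
  i=0: 94   i=1: 133   i=2: 163   i=3: 4
  i=4: 84   i=5: 186   i=6: 224   i=7: 233
  i=8: 159
Match at i=8, j=1: x = 8·17 + 1 = 137.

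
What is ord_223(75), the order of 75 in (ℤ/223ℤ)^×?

222

The order of 75 must divide p − 1 = 222 = 2 · 3 · 37.
Divisors: 1, 2, 3, 6, 37, 74, 111, 222.
Check each in increasing order: 75^1 ≡ 75;  75^2 ≡ 50;  75^3 ≡ 182;  75^6 ≡ 120;  75^37 ≡ 40;  75^74 ≡ 39;  75^111 ≡ 222;  75^222 ≡ 1.
Smallest exponent giving 1 is 222.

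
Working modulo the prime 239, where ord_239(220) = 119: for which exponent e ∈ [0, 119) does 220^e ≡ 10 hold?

Baby-step giant-step with m = ceil(sqrt(119)) = 11.
Baby table (220^j mod 239 for j=0..10):
  0:1  1:220  2:122  3:72  4:66  5:180  6:165  7:211
  8:54  9:169  10:135
Giant step factor: 220^(-11) ≡ 183 (mod 239).
Scan 10·183^i mod 239 for i = 0, 1, …:
  i=0: 10   i=1: 157   i=2: 51   i=3: 12
  i=4: 45   i=5: 109   i=6: 110   i=7: 54
Match at i=7, j=8: e = 7·11 + 8 = 85.

85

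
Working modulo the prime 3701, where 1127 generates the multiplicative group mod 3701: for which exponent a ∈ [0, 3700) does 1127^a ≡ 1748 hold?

Baby-step giant-step with m = ceil(sqrt(3700)) = 61.
Baby table (1127^j mod 3701 for j=0..60):
  0:1  1:1127  2:686  3:3314  4:569  5:990  6:1729  7:1857
  8:1774  9:758  10:3036  11:1848  12:2734  13:1986  14:2818  15:428
  16:1226  17:1229  18:909  19:2967  20:1806  21:3513  22:2782  23:567
  24:2437  25:357  26:2631  27:636  28:2479  29:3279  30:1835  31:2887
  32:470  33:447  34:433  35:3160  36:958  37:2675  38:2111  39:3055
  40:1055  41:964  42:2035  43:2526  44:733  45:768  46:3203  47:1306
  48:2565  49:274  50:1615  51:2914  52:1291  53:464  54:1087  55:18
  56:1781  57:1245  58:436  59:2840  60:3016
Giant step factor: 1127^(-61) ≡ 3679 (mod 3701).
Scan 1748·3679^i mod 3701 for i = 0, 1, …:
  i=0: 1748   i=1: 2255   i=2: 2204   i=3: 3326
  i=4: 848   i=5: 3550   i=6: 3322   i=7: 936
  i=8: 1614   i=9: 1502     …   i=43: 988
  i=44: 470
Match at i=44, j=32: a = 44·61 + 32 = 2716.

2716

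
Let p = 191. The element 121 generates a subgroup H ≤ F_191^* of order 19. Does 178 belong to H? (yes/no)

no

⟨121⟩ has order 19; its elements mod 191 are {1, 5, 6, 25, 30, 32, 36, 52, 69, 107, 121, 125, 136, 150, 153, 154, 160, 177, 180}.
178 is not in this set.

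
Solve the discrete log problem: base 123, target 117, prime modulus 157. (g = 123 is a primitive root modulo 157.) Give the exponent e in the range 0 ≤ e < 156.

Baby-step giant-step with m = ceil(sqrt(156)) = 13.
Baby table (123^j mod 157 for j=0..12):
  0:1  1:123  2:57  3:103  4:109  5:62  6:90  7:80
  8:106  9:7  10:76  11:85  12:93
Giant step factor: 123^(-13) ≡ 107 (mod 157).
Scan 117·107^i mod 157 for i = 0, 1, …:
  i=0: 117   i=1: 116   i=2: 9   i=3: 21
  i=4: 49   i=5: 62
Match at i=5, j=5: e = 5·13 + 5 = 70.

70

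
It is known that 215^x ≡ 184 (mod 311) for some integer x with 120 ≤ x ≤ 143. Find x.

Compute 215^120 mod 311 = 113, then multiply by 215 repeatedly:
  215^120=113  215^121=37  215^122=180  215^123=136  215^124=6
  215^125=46  215^126=249  215^127=43  215^128=226  215^129=74
  215^130=49  215^131=272  215^132=12  215^133=92  215^134=187
  215^135=86  215^136=141  215^137=148  215^138=98  215^139=233
  215^140=24  215^141=184
Found 184 at exponent 141.

141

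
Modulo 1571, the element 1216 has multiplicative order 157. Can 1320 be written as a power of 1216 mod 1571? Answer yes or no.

1320 ∈ ⟨1216⟩ iff 1320^157 ≡ 1 (mod 1571), since |⟨1216⟩| = 157.
1320^157 mod 1571 = 621.
Since 621 ≠ 1, 1320 does not lie in the subgroup.

no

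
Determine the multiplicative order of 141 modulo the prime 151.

150

The order of 141 must divide p − 1 = 150 = 2 · 3 · 5^2.
Divisors: 1, 2, 3, 5, 6, 10, 15, 25, 30, 50, 75, 150.
Check each in increasing order: 141^1 ≡ 141;  141^2 ≡ 100;  141^3 ≡ 57;  141^5 ≡ 113;  141^6 ≡ 78;  141^10 ≡ 85;  141^15 ≡ 92;  141^25 ≡ 119;  141^30 ≡ 8;  141^50 ≡ 118;  141^75 ≡ 150;  141^150 ≡ 1.
Smallest exponent giving 1 is 150.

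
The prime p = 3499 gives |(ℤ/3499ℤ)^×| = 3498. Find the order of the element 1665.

1749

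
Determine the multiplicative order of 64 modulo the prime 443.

221

The order of 64 must divide p − 1 = 442 = 2 · 13 · 17.
Divisors: 1, 2, 13, 17, 26, 34, 221, 442.
Check each in increasing order: 64^1 ≡ 64;  64^2 ≡ 109;  64^13 ≡ 267;  64^17 ≡ 347;  64^26 ≡ 409;  64^34 ≡ 356;  64^221 ≡ 1.
Smallest exponent giving 1 is 221.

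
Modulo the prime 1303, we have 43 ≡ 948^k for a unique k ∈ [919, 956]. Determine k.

933

Compute 948^919 mod 1303 = 1090, then multiply by 948 repeatedly:
  948^919=1090  948^920=41  948^921=1081  948^922=630  948^923=466
  948^924=51  948^925=137  948^926=879  948^927=675  948^928=127
  948^929=520  948^930=426  948^931=1221  948^932=444  948^933=43
Found 43 at exponent 933.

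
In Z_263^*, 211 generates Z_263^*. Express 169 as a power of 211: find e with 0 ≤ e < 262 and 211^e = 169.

56

Baby-step giant-step with m = ceil(sqrt(262)) = 17.
Baby table (211^j mod 263 for j=0..16):
  0:1  1:211  2:74  3:97  4:216  5:77  6:204  7:175
  8:105  9:63  10:143  11:191  12:62  13:195  14:117  15:228
  16:242
Giant step factor: 211^(-17) ≡ 217 (mod 263).
Scan 169·217^i mod 263 for i = 0, 1, …:
  i=0: 169   i=1: 116   i=2: 187   i=3: 77
Match at i=3, j=5: e = 3·17 + 5 = 56.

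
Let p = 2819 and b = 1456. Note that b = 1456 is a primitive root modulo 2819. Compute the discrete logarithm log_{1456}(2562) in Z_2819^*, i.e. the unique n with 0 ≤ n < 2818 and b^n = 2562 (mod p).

1237

Baby-step giant-step with m = ceil(sqrt(2818)) = 54.
Baby table (1456^j mod 2819 for j=0..53):
  0:1  1:1456  2:48  3:2232  4:2304  5:14  6:651  7:672
  8:239  9:1247  10:196  11:657  12:951  13:527  14:544  15:2744
  16:741  17:2038  18:1740  19:1978  20:1769  21:1917  22:342  23:1808
  24:2321  25:2214  26:1467  27:1969  28:2760  29:1485  30:2806  31:805
  32:2195  33:1993  34:1057  35:2637  36:2813  37:2540  38:2531  39:703
  40:271  41:2735  42:1732  43:1606  44:1385  45:975  46:1643  47:1696
  48:2751  49:2476  50:2374  51:450  52:1192  53:1867
Giant step factor: 1456^(-54) ≡ 988 (mod 2819).
Scan 2562·988^i mod 2819 for i = 0, 1, …:
  i=0: 2562   i=1: 2613   i=2: 2259   i=3: 2063
  i=4: 107   i=5: 1413   i=6: 639   i=7: 2695
  i=8: 1524   i=9: 366     …   i=21: 790
  i=22: 2476
Match at i=22, j=49: n = 22·54 + 49 = 1237.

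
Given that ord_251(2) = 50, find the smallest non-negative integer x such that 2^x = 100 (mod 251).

18

Successive powers of 2 modulo 251:
  2^0=1  2^1=2  2^2=4  2^3=8  2^4=16  2^5=32
  2^6=64  2^7=128  2^8=5  2^9=10  2^10=20  2^11=40
  2^12=80  2^13=160  2^14=69  2^15=138  2^16=25  2^17=50
  2^18=100
So 2^18 ≡ 100 (mod 251), giving x = 18.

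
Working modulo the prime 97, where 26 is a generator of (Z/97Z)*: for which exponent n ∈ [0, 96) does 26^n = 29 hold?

23

Successive powers of 26 modulo 97:
  26^0=1  26^1=26  26^2=94  26^3=19  26^4=9  26^5=40
  26^6=70  26^7=74  26^8=81  26^9=69  26^10=48  26^11=84
  26^12=50  26^13=39  26^14=44  26^15=77  26^16=62  26^17=60
  26^18=8  26^19=14  26^20=73  26^21=55  26^22=72  26^23=29
So 26^23 ≡ 29 (mod 97), giving n = 23.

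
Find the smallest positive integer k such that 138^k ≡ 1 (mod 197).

The order of 138 must divide p − 1 = 196 = 2^2 · 7^2.
Divisors: 1, 2, 4, 7, 14, 28, 49, 98, 196.
Check each in increasing order: 138^1 ≡ 138;  138^2 ≡ 132;  138^4 ≡ 88;  138^7 ≡ 19;  138^14 ≡ 164;  138^28 ≡ 104;  138^49 ≡ 196;  138^98 ≡ 1.
Smallest exponent giving 1 is 98.

98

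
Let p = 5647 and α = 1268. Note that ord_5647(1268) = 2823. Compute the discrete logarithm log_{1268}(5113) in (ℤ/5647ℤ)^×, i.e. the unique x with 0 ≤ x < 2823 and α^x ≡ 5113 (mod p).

1338

Baby-step giant-step with m = ceil(sqrt(2823)) = 54.
Baby table (1268^j mod 5647 for j=0..53):
  0:1  1:1268  2:4076  3:1363  4:302  5:4587  6:5553  7:5042
  8:852  9:1759  10:5494  11:3641  12:3189  13:400  14:4617  15:4064
  16:3088  17:2213  18:5172  19:1929  20:821  21:1980  22:3372  23:917
  24:5121  25:5025  26:1884  27:231  28:4911  29:4154  30:4268  31:1998
  32:3608  33:874  34:1420  35:4814  36:5392  37:4186  38:5315  39:2549
  40:2048  41:4891  42:1382  43:1806  44:2973  45:3215  46:5133  47:3300
  48:5620  49:5293  50:2888  51:2728  52:3140  53:385
Giant step factor: 1268^(-54) ≡ 2868 (mod 5647).
Scan 5113·2868^i mod 5647 for i = 0, 1, …:
  i=0: 5113   i=1: 4472   i=2: 1359   i=3: 1182
  i=4: 1776   i=5: 5621   i=6: 4490   i=7: 2160
  i=8: 121   i=9: 2561     …   i=23: 729
  i=24: 1382
Match at i=24, j=42: x = 24·54 + 42 = 1338.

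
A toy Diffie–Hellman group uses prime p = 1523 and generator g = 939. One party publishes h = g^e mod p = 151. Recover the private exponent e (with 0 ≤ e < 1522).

Baby-step giant-step with m = ceil(sqrt(1522)) = 40.
Baby table (939^j mod 1523 for j=0..39):
  0:1  1:939  2:1427  3:1236  4:78  5:138  6:127  7:459
  8:1515  9:103  10:768  11:773  12:899  13:419  14:507  15:897
  16:64  17:699  18:1471  19:1431  20:423  21:1217  22:513  23:439
  24:1011  25:500  26:416  27:736  28:1185  29:925  30:465  31:1057
  32:1050  33:569  34:1241  35:204  36:1181  37:215  38:849  39:682
Giant step factor: 939^(-40) ≡ 324 (mod 1523).
Scan 151·324^i mod 1523 for i = 0, 1, …:
  i=0: 151   i=1: 188   i=2: 1515
Match at i=2, j=8: e = 2·40 + 8 = 88.

88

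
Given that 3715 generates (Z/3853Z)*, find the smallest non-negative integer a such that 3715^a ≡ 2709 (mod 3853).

Baby-step giant-step with m = ceil(sqrt(3852)) = 63.
Baby table (3715^j mod 3853 for j=0..62):
  0:1  1:3715  2:3632  3:3527  4:2605  5:2692  6:2245  7:2283
  8:892  9:200  10:3224  11:2036  12:301  13:845  14:2833  15:2052
  16:1946  17:1162  18:1470  19:1349  20:2635  21:2405  22:3321  23:209
  24:1982  25:47  26:1220  27:1172  28:90  29:2992  30:3228  31:1484
  32:3270  33:3394  34:1694  35:1261  36:3220  37:2588  38:1185  39:2149
  40:119  41:2843  42:672  43:3589  44:1755  45:549  46:1298  47:1967
  48:2117  49:682  50:2209  51:3398  52:1142  53:377  54:1916  55:1449
  56:394  57:3423  58:1545  59:2558  60:1472  61:1073  62:2193
Giant step factor: 3715^(-63) ≡ 1499 (mod 3853).
Scan 2709·1499^i mod 3853 for i = 0, 1, …:
  i=0: 2709   i=1: 3582   i=2: 2189   i=3: 2408
  i=4: 3184   i=5: 2802   i=6: 428   i=7: 1974
  i=8: 3775   i=9: 2521     …   i=47: 2759
  i=48: 1472
Match at i=48, j=60: a = 48·63 + 60 = 3084.

3084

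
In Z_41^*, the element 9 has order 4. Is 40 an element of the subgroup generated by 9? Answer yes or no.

⟨9⟩ has order 4; its elements mod 41 are {1, 9, 32, 40}.
40 is in this set.

yes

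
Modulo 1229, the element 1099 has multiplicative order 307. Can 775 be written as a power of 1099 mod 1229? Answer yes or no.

yes

775 ∈ ⟨1099⟩ iff 775^307 ≡ 1 (mod 1229), since |⟨1099⟩| = 307.
775^307 mod 1229 = 1.
Since 1 = 1, 775 lies in the subgroup.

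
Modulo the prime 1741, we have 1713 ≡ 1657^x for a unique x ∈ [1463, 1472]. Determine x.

Compute 1657^1463 mod 1741 = 1713, then multiply by 1657 repeatedly:
  1657^1463=1713
Found 1713 at exponent 1463.

1463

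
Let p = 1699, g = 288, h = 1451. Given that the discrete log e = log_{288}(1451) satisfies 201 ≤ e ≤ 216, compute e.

213

Compute 288^201 mod 1699 = 281, then multiply by 288 repeatedly:
  288^201=281  288^202=1075  288^203=382  288^204=1280  288^205=1656
  288^206=1208  288^207=1308  288^208=1225  288^209=1107  288^210=1103
  288^211=1650  288^212=1179  288^213=1451
Found 1451 at exponent 213.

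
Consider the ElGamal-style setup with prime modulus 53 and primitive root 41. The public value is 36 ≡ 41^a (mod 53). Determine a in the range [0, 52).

Baby-step giant-step with m = ceil(sqrt(52)) = 8.
Baby table (41^j mod 53 for j=0..7):
  0:1  1:41  2:38  3:21  4:13  5:3  6:17  7:8
Giant step factor: 41^(-8) ≡ 16 (mod 53).
Scan 36·16^i mod 53 for i = 0, 1, …:
  i=0: 36   i=1: 46   i=2: 47   i=3: 10
  i=4: 1
Match at i=4, j=0: a = 4·8 + 0 = 32.

32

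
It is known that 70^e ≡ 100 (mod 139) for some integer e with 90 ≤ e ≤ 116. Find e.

102

Compute 70^90 mod 139 = 106, then multiply by 70 repeatedly:
  70^90=106  70^91=53  70^92=96  70^93=48  70^94=24
  70^95=12  70^96=6  70^97=3  70^98=71  70^99=105
  70^100=122  70^101=61  70^102=100
Found 100 at exponent 102.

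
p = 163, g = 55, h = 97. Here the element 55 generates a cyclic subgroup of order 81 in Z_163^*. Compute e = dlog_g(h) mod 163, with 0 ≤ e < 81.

Baby-step giant-step with m = ceil(sqrt(81)) = 9.
Baby table (55^j mod 163 for j=0..8):
  0:1  1:55  2:91  3:115  4:131  5:33  6:22  7:69
  8:46
Giant step factor: 55^(-9) ≡ 140 (mod 163).
Scan 97·140^i mod 163 for i = 0, 1, …:
  i=0: 97   i=1: 51   i=2: 131
Match at i=2, j=4: e = 2·9 + 4 = 22.

22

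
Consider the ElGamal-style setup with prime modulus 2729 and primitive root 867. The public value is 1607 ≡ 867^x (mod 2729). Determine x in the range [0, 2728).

Baby-step giant-step with m = ceil(sqrt(2728)) = 53.
Baby table (867^j mod 2729 for j=0..52):
  0:1  1:867  2:1214  3:1873  4:136  5:565  6:1364  7:931
  8:2122  9:428  10:2661  11:1082  12:2047  13:899  14:1668  15:2515
  16:34  17:2188  18:341  19:915  20:1895  21:107  22:2712  23:1635
  24:1194  25:907  26:417  27:1311  28:1373  29:547  30:2132  31:911
  32:1156  33:709  34:678  35:1091  36:1663  37:909  38:2151  39:1010
  40:2390  41:819  42:533  43:910  44:289  45:2224  46:1534  47:955
  48:1098  49:2274  50:1220  51:1617  52:1962
Giant step factor: 867^(-53) ≡ 923 (mod 2729).
Scan 1607·923^i mod 2729 for i = 0, 1, …:
  i=0: 1607   i=1: 1414   i=2: 660   i=3: 613
  i=4: 896   i=5: 121   i=6: 2523   i=7: 892
  i=8: 1887   i=9: 599     …   i=44: 226
  i=45: 1194
Match at i=45, j=24: x = 45·53 + 24 = 2409.

2409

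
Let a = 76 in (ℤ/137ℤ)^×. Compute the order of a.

68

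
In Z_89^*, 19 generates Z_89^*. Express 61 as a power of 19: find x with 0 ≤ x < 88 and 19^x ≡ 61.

7

Successive powers of 19 modulo 89:
  19^0=1  19^1=19  19^2=5  19^3=6  19^4=25  19^5=30
  19^6=36  19^7=61
So 19^7 ≡ 61 (mod 89), giving x = 7.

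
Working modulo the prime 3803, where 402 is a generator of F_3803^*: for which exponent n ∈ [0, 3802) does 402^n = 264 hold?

999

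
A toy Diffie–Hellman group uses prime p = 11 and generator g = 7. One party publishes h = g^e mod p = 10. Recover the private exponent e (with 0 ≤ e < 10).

Successive powers of 7 modulo 11:
  7^0=1  7^1=7  7^2=5  7^3=2  7^4=3  7^5=10
So 7^5 ≡ 10 (mod 11), giving e = 5.

5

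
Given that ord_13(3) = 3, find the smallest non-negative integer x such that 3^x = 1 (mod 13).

0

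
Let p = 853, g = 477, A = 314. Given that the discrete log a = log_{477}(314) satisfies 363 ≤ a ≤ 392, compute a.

Compute 477^363 mod 853 = 415, then multiply by 477 repeatedly:
  477^363=415  477^364=59  477^365=847  477^366=550  477^367=479
  477^368=732  477^369=287  477^370=419  477^371=261  477^372=812
  477^373=62  477^374=572  477^375=737  477^376=113  477^377=162
  477^378=504  477^379=715  477^380=708  477^381=781  477^382=629
  477^383=630  477^384=254  477^385=32  477^386=763  477^387=573
  477^388=361  477^389=744  477^390=40  477^391=314
Found 314 at exponent 391.

391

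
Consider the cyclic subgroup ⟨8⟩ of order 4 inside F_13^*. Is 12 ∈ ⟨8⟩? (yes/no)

yes

12 ∈ ⟨8⟩ iff 12^4 ≡ 1 (mod 13), since |⟨8⟩| = 4.
12^4 mod 13 = 1.
Since 1 = 1, 12 lies in the subgroup.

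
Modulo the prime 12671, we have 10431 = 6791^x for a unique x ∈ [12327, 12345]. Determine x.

12344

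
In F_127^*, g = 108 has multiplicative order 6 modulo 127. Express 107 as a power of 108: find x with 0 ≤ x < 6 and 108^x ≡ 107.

Successive powers of 108 modulo 127:
  108^0=1  108^1=108  108^2=107
So 108^2 ≡ 107 (mod 127), giving x = 2.

2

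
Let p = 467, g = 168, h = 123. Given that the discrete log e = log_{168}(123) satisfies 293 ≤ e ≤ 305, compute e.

Compute 168^293 mod 467 = 376, then multiply by 168 repeatedly:
  168^293=376  168^294=123
Found 123 at exponent 294.

294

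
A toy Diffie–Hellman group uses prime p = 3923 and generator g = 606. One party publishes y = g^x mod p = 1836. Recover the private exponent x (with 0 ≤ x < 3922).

856

Baby-step giant-step with m = ceil(sqrt(3922)) = 63.
Baby table (606^j mod 3923 for j=0..62):
  0:1  1:606  2:2397  3:1072  4:2337  5:19  6:3668  7:2390
  8:753  9:1250  10:361  11:3001  12:2257  13:2538  14:212  15:2936
  16:2097  17:3653  18:1146  19:105  20:862  21:613  22:2716  23:2159
  24:1995  25:686  26:3801  27:605  28:1791  29:2598  30:1265  31:1605
  32:3649  33:2645  34:2286  35:497  36:3034  37:2640  38:3179  39:281
  40:1597  41:2724  42:3084  43:1556  44:1416  45:2882  46:757  47:3674
  48:2103  49:3366  50:3759  51:2614  52:3115  53:727  54:1186  55:807
  56:2590  57:340  58:2044  59:2919  60:3564  61:2134  62:2537
Giant step factor: 606^(-63) ≡ 1384 (mod 3923).
Scan 1836·1384^i mod 3923 for i = 0, 1, …:
  i=0: 1836   i=1: 2843   i=2: 3866   i=3: 3495
  i=4: 21   i=5: 1603   i=6: 2057   i=7: 2713
  i=8: 481   i=9: 2717   i=10: 2094   i=11: 2922
  i=12: 3358   i=13: 2640
Match at i=13, j=37: x = 13·63 + 37 = 856.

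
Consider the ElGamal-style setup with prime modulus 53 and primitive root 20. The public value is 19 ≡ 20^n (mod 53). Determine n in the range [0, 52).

Baby-step giant-step with m = ceil(sqrt(52)) = 8.
Baby table (20^j mod 53 for j=0..7):
  0:1  1:20  2:29  3:50  4:46  5:19  6:9  7:21
Giant step factor: 20^(-8) ≡ 13 (mod 53).
Scan 19·13^i mod 53 for i = 0, 1, …:
  i=0: 19
Match at i=0, j=5: n = 0·8 + 5 = 5.

5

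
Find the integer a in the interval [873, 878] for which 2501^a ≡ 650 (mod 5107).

878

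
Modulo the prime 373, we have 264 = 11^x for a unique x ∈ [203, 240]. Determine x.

210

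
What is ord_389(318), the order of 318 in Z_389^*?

The order of 318 must divide p − 1 = 388 = 2^2 · 97.
Divisors: 1, 2, 4, 97, 194, 388.
Check each in increasing order: 318^1 ≡ 318;  318^2 ≡ 373;  318^4 ≡ 256;  318^97 ≡ 115;  318^194 ≡ 388;  318^388 ≡ 1.
Smallest exponent giving 1 is 388.

388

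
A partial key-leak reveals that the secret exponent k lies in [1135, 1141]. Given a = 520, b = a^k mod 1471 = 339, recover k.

Compute 520^1135 mod 1471 = 339, then multiply by 520 repeatedly:
  520^1135=339
Found 339 at exponent 1135.

1135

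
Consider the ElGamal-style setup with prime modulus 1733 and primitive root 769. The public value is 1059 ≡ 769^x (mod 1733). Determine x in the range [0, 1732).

Baby-step giant-step with m = ceil(sqrt(1732)) = 42.
Baby table (769^j mod 1733 for j=0..41):
  0:1  1:769  2:408  3:79  4:96  5:1038  6:1042  7:652
  8:551  9:867  10:1251  11:204  12:906  13:48  14:519  15:521
  16:326  17:1142  18:1300  19:1492  20:102  21:453  22:24  23:1126
  24:1127  25:163  26:571  27:650  28:746  29:51  30:1093  31:12
  32:563  33:1430  34:948  35:1152  36:325  37:373  38:892  39:1413
  40:6  41:1148
Giant step factor: 769^(-42) ≡ 795 (mod 1733).
Scan 1059·795^i mod 1733 for i = 0, 1, …:
  i=0: 1059   i=1: 1400   i=2: 414   i=3: 1593
  i=4: 1345   i=5: 14   i=6: 732   i=7: 1385
  i=8: 620   i=9: 728     …   i=17: 1557
  i=18: 453
Match at i=18, j=21: x = 18·42 + 21 = 777.

777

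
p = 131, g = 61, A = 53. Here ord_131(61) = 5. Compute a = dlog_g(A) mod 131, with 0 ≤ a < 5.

2

Successive powers of 61 modulo 131:
  61^0=1  61^1=61  61^2=53
So 61^2 ≡ 53 (mod 131), giving a = 2.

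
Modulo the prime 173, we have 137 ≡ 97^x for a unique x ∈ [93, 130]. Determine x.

122

Compute 97^93 mod 173 = 17, then multiply by 97 repeatedly:
  97^93=17  97^94=92  97^95=101  97^96=109  97^97=20
  97^98=37  97^99=129  97^100=57  97^101=166  97^102=13
  97^103=50  97^104=6  97^105=63  97^106=56  97^107=69
  97^108=119  97^109=125  97^110=15  97^111=71  97^112=140
  97^113=86  97^114=38  97^115=53  97^116=124  97^117=91
  97^118=4  97^119=42  97^120=95  97^121=46  97^122=137
Found 137 at exponent 122.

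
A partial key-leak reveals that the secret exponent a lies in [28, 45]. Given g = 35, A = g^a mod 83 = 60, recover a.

Compute 35^28 mod 83 = 26, then multiply by 35 repeatedly:
  35^28=26  35^29=80  35^30=61  35^31=60
Found 60 at exponent 31.

31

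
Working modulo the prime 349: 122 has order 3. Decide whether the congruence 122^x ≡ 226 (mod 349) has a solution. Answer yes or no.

yes

226 ∈ ⟨122⟩ iff 226^3 ≡ 1 (mod 349), since |⟨122⟩| = 3.
226^3 mod 349 = 1.
Since 1 = 1, 226 lies in the subgroup.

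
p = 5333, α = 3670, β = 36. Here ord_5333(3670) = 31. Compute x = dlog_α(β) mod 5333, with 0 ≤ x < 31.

Successive powers of 3670 modulo 5333:
  3670^0=1  3670^1=3670  3670^2=3075  3670^3=622  3670^4=216  3670^5=3436
  3670^6=2908  3670^7=1027  3670^8=3992  3670^9=889  3670^10=4167  3670^11=3179
  3670^12=3659  3670^13=36
So 3670^13 ≡ 36 (mod 5333), giving x = 13.

13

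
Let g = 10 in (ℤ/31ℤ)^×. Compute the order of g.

15

The order of 10 must divide p − 1 = 30 = 2 · 3 · 5.
Divisors: 1, 2, 3, 5, 6, 10, 15, 30.
Check each in increasing order: 10^1 ≡ 10;  10^2 ≡ 7;  10^3 ≡ 8;  10^5 ≡ 25;  10^6 ≡ 2;  10^10 ≡ 5;  10^15 ≡ 1.
Smallest exponent giving 1 is 15.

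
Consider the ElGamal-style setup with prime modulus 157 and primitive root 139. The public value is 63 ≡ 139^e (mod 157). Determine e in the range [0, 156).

Baby-step giant-step with m = ceil(sqrt(156)) = 13.
Baby table (139^j mod 157 for j=0..12):
  0:1  1:139  2:10  3:134  4:100  5:84  6:58  7:55
  8:109  9:79  10:148  11:5  12:67
Giant step factor: 139^(-13) ≡ 22 (mod 157).
Scan 63·22^i mod 157 for i = 0, 1, …:
  i=0: 63   i=1: 130   i=2: 34   i=3: 120
  i=4: 128   i=5: 147   i=6: 94   i=7: 27
  i=8: 123   i=9: 37   i=10: 29   i=11: 10
Match at i=11, j=2: e = 11·13 + 2 = 145.

145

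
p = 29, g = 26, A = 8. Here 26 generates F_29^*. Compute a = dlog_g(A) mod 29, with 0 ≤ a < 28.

9

Successive powers of 26 modulo 29:
  26^0=1  26^1=26  26^2=9  26^3=2  26^4=23  26^5=18
  26^6=4  26^7=17  26^8=7  26^9=8
So 26^9 ≡ 8 (mod 29), giving a = 9.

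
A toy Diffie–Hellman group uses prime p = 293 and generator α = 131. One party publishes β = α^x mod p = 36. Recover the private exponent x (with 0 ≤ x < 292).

20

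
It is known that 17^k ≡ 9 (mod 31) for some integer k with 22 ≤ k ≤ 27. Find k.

Compute 17^22 mod 31 = 19, then multiply by 17 repeatedly:
  17^22=19  17^23=13  17^24=4  17^25=6  17^26=9
Found 9 at exponent 26.

26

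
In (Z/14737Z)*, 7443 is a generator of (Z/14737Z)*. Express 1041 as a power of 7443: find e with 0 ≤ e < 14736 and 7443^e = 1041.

9255

Baby-step giant-step with m = ceil(sqrt(14736)) = 122.
Baby table (7443^j mod 14737 for j=0..121):
  0:1  1:7443  2:1866  3:6384  4:4024  5:5048  6:7651  7:2625
  8:11350  9:5566  10:2031  11:11308  12:2437  13:12081  14:8446  15:10273
  16:6383  17:11318  18:3182  19:1267  20:13338  21:6302  22:12652  23:14143
  24:14695  25:11608  26:10050  27:11875  28:7836  29:9039  30:2872  31:7646
  32:9621  33:2020  34:3120  35:11385  36:805  37:8393  38:13693  39:10644
  40:11917  41:10965  42:13726  43:5734  44:14547  45:582  46:13885  47:10211
  48:1764  49:13522  50:5273  51:2308  52:9839  53:3524  54:12009  55:3082
  56:8554  57:3582  58:1593  59:8151  60:10401  61:1182  62:14374  63:9799
  64:544  65:11054  66:12988  67:9701  68:7980  69:5030  70:6310  71:13248
  72:14334  73:6819  74:14326  75:6223  76:14135  77:14099  78:11417  79:3189
  80:9157  81:11663  82:6779  83:11346  84:5268  85:9304  86:509  87:1078
  88:6626  89:7316  90:14510  91:5194  92:3791  93:9795  94:246  95:3590
  96:2189  97:8342  98:2525  99:3900  100:10547  101:12059  102:6807  103:13432
  104:13305  105:11212  106:10022  107:9789  108:14536  109:7131  110:8096  111:13672
  112:1711  113:2205  114:9534  115:2907  116:2885  117:1246  118:4405  119:11327
  120:11221  121:3324
Giant step factor: 7443^(-122) ≡ 7264 (mod 14737).
Scan 1041·7264^i mod 14737 for i = 0, 1, …:
  i=0: 1041   i=1: 1743   i=2: 2069   i=3: 12213
  i=4: 13229   i=5: 10216   i=6: 8229   i=7: 2184
  i=8: 7564   i=9: 5360     …   i=74: 7508
  i=75: 11212
Match at i=75, j=105: e = 75·122 + 105 = 9255.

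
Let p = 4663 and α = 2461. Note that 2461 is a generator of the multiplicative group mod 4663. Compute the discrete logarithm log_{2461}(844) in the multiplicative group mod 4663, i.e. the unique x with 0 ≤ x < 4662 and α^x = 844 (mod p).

1681

Baby-step giant-step with m = ceil(sqrt(4662)) = 69.
Baby table (2461^j mod 4663 for j=0..68):
  0:1  1:2461  2:3947  3:538  4:4389  5:1821  6:338  7:1804
  8:468  9:4650  10:648  11:4645  12:2332  13:3562  14:4305  15:269
  16:4526  17:3242  18:169  19:902  20:234  21:2325  22:324  23:4654
  24:1166  25:1781  26:4484  27:2466  28:2263  29:1621  30:2416  31:451
  32:117  33:3494  34:162  35:2327  36:583  37:3222  38:2242  39:1233
  40:3463  41:3142  42:1208  43:2557  44:2390  45:1747  46:81  47:3495
  48:2623  49:1611  50:1121  51:2948  52:4063  53:1571  54:604  55:3610
  56:1195  57:3205  58:2372  59:4079  60:3643  61:3137  62:2892  63:1474
  64:4363  65:3117  66:302  67:1805  68:2929
Giant step factor: 2461^(-69) ≡ 1791 (mod 4663).
Scan 844·1791^i mod 4663 for i = 0, 1, …:
  i=0: 844   i=1: 792   i=2: 920   i=3: 1681
  i=4: 3036   i=5: 418   i=6: 2558   i=7: 2312
  i=8: 48   i=9: 2034     …   i=23: 2628
  i=24: 1781
Match at i=24, j=25: x = 24·69 + 25 = 1681.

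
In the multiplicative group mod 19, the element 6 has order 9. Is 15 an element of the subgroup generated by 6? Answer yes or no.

no

⟨6⟩ has order 9; its elements mod 19 are {1, 4, 5, 6, 7, 9, 11, 16, 17}.
15 is not in this set.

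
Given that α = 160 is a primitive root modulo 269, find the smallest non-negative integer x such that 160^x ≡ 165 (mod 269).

107

Baby-step giant-step with m = ceil(sqrt(268)) = 17.
Baby table (160^j mod 269 for j=0..16):
  0:1  1:160  2:45  3:206  4:142  5:124  6:203  7:200
  8:258  9:123  10:43  11:155  12:52  13:250  14:188  15:221
  16:121
Giant step factor: 160^(-17) ≡ 168 (mod 269).
Scan 165·168^i mod 269 for i = 0, 1, …:
  i=0: 165   i=1: 13   i=2: 32   i=3: 265
  i=4: 135   i=5: 84   i=6: 124
Match at i=6, j=5: x = 6·17 + 5 = 107.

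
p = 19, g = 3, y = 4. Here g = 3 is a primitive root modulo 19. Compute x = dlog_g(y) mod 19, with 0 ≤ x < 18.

14

Successive powers of 3 modulo 19:
  3^0=1  3^1=3  3^2=9  3^3=8  3^4=5  3^5=15
  3^6=7  3^7=2  3^8=6  3^9=18  3^10=16  3^11=10
  3^12=11  3^13=14  3^14=4
So 3^14 ≡ 4 (mod 19), giving x = 14.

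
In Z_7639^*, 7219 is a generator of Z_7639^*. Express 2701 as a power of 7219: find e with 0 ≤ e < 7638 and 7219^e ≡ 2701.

Baby-step giant-step with m = ceil(sqrt(7638)) = 88.
Baby table (7219^j mod 7639 for j=0..87):
  0:1  1:7219  2:703  3:2661  4:5313  5:6767  6:7207  7:5743
  8:1864  9:3937  10:4123  11:2393  12:3288  13:1699  14:4486  15:2713
  16:6390  17:5128  18:438  19:7015  20:2354  21:4390  22:4838  23:14
  24:1759  25:2203  26:6698  27:5631  28:3070  29:1591  30:4012  31:3179
  32:1645  33:4249  34:2946  35:198  36:869  37:1692  38:7426  39:5431
  40:3041  41:6132  42:6542  43:2400  44:348  45:6620  46:196  47:1709
  48:286  49:2104  50:2444  51:4785  52:6996  53:2695  54:6311  55:113
  56:6013  57:3049  58:2772  59:4527  60:771  61:4657  62:7283  63:4379
  64:1819  65:7559  66:3044  67:4872  68:1012  69:2744  70:1009  71:4004
  72:6539  73:3660  74:5878  75:6276  76:7174  77:4325  78:1582  79:153
  80:4491  81:613  82:2266  83:3155  84:4086  85:2655  86:194  87:2549
Giant step factor: 7219^(-88) ≡ 266 (mod 7639).
Scan 2701·266^i mod 7639 for i = 0, 1, …:
  i=0: 2701   i=1: 400   i=2: 7093   i=3: 7544
  i=4: 5286   i=5: 500   i=6: 3137   i=7: 1791
  i=8: 2788   i=9: 625     …   i=27: 5130
  i=28: 4838
Match at i=28, j=22: e = 28·88 + 22 = 2486.

2486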